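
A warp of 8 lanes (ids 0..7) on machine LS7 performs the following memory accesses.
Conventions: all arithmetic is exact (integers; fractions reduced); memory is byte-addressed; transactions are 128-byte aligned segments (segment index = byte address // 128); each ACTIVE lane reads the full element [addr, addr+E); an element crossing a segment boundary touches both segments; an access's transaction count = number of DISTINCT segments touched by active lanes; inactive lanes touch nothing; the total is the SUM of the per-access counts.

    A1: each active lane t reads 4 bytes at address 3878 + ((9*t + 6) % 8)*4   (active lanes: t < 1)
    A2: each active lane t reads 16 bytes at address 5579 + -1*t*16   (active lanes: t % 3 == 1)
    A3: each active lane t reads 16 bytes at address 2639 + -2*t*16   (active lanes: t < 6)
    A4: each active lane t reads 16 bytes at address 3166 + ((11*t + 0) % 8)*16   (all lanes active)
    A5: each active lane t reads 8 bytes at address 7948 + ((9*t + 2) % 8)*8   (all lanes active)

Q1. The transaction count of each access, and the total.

A1: 1 transaction
A2: 2 transactions
A3: 2 transactions
A4: 2 transactions
A5: 1 transaction

Answer: 1,2,2,2,1; total 8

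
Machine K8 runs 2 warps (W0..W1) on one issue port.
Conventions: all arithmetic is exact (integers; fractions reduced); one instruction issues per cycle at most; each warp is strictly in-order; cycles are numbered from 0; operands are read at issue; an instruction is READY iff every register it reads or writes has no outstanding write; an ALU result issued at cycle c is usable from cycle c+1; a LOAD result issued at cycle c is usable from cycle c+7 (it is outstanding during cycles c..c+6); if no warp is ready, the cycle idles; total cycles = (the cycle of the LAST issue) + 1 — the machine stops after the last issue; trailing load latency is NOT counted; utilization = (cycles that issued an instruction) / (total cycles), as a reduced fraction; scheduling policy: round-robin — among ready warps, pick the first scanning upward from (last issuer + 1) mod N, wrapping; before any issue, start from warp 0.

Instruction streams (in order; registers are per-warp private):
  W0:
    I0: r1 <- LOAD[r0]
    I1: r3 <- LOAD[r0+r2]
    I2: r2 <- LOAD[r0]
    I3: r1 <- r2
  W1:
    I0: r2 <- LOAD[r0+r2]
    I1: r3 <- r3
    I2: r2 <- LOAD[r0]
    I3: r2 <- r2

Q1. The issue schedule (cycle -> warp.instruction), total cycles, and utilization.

cycle 0: W0.I0
cycle 1: W1.I0
cycle 2: W0.I1
cycle 3: W1.I1
cycle 4: W0.I2
cycle 5: idle
cycle 6: idle
cycle 7: idle
cycle 8: W1.I2
cycle 9: idle
cycle 10: idle
cycle 11: W0.I3
cycle 12: idle
cycle 13: idle
cycle 14: idle
cycle 15: W1.I3

Answer: 16 cycles, utilization 1/2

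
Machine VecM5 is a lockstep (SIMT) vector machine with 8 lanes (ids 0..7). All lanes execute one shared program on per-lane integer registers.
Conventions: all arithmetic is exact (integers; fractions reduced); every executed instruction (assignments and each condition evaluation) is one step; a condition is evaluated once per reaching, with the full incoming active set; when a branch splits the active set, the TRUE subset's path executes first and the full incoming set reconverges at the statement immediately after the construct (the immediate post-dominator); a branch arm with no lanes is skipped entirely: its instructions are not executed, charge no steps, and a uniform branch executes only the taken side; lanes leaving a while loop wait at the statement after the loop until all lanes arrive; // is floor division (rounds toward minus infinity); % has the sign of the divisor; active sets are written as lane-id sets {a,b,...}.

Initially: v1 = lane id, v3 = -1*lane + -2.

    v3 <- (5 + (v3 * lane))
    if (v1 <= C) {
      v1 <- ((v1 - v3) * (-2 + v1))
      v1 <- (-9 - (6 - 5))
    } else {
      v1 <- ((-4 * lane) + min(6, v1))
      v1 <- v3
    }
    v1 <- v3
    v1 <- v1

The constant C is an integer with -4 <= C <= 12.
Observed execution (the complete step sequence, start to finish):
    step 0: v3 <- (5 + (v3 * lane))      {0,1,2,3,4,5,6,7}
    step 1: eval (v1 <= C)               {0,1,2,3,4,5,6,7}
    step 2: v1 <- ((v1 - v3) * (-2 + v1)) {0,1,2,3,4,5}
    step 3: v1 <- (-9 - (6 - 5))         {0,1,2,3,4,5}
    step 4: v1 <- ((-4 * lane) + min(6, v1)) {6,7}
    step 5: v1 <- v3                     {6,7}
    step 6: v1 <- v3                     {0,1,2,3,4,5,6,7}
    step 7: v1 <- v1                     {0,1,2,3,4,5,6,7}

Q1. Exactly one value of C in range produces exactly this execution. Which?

Answer: C = 5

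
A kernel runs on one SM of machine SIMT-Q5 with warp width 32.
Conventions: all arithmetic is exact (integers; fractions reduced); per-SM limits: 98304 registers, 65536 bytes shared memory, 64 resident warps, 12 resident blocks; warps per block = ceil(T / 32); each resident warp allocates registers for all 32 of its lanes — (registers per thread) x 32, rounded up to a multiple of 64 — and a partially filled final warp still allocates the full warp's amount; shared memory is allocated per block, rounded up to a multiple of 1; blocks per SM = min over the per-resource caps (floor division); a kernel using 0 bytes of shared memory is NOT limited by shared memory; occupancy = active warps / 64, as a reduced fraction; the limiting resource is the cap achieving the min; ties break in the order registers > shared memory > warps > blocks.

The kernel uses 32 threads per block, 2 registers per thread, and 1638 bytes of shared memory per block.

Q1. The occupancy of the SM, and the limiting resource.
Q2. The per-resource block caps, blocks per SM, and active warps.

Answer: occupancy 3/16, limited by blocks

registers: 1536 blocks
shared memory: 40 blocks
warps: 64 blocks
blocks: 12 blocks

Answer: 12 blocks, 12 active warps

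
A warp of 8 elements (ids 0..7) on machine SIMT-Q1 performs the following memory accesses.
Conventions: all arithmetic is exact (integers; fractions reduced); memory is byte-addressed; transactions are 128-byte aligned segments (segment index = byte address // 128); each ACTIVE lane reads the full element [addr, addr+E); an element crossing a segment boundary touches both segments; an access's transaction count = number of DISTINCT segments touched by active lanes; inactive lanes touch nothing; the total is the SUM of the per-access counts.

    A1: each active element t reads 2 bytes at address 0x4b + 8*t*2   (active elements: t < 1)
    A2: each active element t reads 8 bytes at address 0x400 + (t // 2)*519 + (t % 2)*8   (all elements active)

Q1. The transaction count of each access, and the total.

A1: 1 transaction
A2: 4 transactions

Answer: 1,4; total 5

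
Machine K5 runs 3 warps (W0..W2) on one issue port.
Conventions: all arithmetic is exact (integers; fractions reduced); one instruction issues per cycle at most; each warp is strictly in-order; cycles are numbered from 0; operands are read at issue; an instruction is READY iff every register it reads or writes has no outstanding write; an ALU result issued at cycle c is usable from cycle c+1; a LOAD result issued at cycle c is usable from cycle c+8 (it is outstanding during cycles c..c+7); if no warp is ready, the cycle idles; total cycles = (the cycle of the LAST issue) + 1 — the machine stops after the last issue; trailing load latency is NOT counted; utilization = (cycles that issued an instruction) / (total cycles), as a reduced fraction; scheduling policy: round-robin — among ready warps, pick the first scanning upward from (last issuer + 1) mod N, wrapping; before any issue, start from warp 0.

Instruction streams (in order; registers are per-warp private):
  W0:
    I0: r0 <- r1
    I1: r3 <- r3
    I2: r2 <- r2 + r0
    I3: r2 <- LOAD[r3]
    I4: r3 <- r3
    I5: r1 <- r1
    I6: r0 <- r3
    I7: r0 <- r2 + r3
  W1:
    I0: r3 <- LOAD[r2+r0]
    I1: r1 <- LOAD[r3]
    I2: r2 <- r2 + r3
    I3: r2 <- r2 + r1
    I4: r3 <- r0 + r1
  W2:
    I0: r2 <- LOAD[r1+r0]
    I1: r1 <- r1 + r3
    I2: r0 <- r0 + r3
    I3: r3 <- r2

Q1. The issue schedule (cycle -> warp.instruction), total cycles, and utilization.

cycle 0: W0.I0
cycle 1: W1.I0
cycle 2: W2.I0
cycle 3: W0.I1
cycle 4: W2.I1
cycle 5: W0.I2
cycle 6: W2.I2
cycle 7: W0.I3
cycle 8: W0.I4
cycle 9: W1.I1
cycle 10: W2.I3
cycle 11: W0.I5
cycle 12: W1.I2
cycle 13: W0.I6
cycle 14: idle
cycle 15: W0.I7
cycle 16: idle
cycle 17: W1.I3
cycle 18: W1.I4

Answer: 19 cycles, utilization 17/19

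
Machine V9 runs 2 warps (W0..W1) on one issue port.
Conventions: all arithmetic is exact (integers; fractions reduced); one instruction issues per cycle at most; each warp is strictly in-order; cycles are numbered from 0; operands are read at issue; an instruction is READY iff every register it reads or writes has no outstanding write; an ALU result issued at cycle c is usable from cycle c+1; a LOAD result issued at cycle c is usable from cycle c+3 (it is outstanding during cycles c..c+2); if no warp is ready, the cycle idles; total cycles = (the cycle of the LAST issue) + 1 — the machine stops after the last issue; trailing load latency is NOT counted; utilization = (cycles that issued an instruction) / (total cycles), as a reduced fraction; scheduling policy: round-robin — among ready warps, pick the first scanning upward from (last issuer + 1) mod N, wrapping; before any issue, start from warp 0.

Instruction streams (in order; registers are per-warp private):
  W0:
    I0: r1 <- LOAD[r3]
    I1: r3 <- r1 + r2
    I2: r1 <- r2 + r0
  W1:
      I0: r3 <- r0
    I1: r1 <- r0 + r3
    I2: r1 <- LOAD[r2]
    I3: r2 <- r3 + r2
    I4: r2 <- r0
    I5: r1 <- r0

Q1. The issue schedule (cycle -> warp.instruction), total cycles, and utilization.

cycle 0: W0.I0
cycle 1: W1.I0
cycle 2: W1.I1
cycle 3: W0.I1
cycle 4: W1.I2
cycle 5: W0.I2
cycle 6: W1.I3
cycle 7: W1.I4
cycle 8: W1.I5

Answer: 9 cycles, utilization 1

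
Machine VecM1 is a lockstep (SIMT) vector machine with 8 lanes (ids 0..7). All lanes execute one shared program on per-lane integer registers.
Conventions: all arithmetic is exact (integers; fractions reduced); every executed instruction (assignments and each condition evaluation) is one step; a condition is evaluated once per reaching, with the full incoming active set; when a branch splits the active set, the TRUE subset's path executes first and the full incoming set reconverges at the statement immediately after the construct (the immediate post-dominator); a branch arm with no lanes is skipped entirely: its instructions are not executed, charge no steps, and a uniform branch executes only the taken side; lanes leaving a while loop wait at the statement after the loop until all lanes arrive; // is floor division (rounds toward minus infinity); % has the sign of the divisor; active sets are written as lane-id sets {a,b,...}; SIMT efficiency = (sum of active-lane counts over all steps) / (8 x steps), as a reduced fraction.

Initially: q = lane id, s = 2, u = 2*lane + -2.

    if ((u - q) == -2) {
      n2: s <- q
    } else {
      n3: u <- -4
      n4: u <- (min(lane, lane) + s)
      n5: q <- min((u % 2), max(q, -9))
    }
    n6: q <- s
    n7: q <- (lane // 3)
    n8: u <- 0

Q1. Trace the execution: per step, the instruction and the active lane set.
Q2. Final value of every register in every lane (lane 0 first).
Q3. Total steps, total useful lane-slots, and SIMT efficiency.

step 0: eval ((u - q) == -2)         {0,1,2,3,4,5,6,7}
step 1: s <- q                       {0}
step 2: u <- -4                      {1,2,3,4,5,6,7}
step 3: u <- (min(lane, lane) + s)   {1,2,3,4,5,6,7}
step 4: q <- min((u % 2), max(q, -9)) {1,2,3,4,5,6,7}
step 5: q <- s                       {0,1,2,3,4,5,6,7}
step 6: q <- (lane // 3)             {0,1,2,3,4,5,6,7}
step 7: u <- 0                       {0,1,2,3,4,5,6,7}

Answer: 8 steps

q: 0,0,0,1,1,1,2,2
s: 0,2,2,2,2,2,2,2
u: 0,0,0,0,0,0,0,0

steps = 8; useful = 54; efficiency = 54/64 = 27/32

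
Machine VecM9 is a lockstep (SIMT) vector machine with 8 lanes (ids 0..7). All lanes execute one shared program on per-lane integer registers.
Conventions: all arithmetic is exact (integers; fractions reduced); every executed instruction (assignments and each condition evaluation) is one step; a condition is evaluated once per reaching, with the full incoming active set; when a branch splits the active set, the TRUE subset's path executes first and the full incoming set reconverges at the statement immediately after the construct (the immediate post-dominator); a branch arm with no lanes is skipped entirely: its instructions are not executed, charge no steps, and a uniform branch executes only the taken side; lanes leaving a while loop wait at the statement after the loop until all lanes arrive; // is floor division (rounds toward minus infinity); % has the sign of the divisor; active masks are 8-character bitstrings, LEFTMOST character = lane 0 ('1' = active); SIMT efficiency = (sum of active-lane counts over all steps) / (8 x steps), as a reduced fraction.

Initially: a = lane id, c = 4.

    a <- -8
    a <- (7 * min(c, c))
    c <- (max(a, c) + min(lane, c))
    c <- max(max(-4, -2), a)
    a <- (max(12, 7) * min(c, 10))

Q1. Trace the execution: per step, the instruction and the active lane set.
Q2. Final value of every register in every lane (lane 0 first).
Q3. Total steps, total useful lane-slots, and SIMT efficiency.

step 0: a <- -8                      11111111
step 1: a <- (7 * min(c, c))         11111111
step 2: c <- (max(a, c) + min(lane, c)) 11111111
step 3: c <- max(max(-4, -2), a)     11111111
step 4: a <- (max(12, 7) * min(c, 10)) 11111111

Answer: 5 steps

a: 120,120,120,120,120,120,120,120
c: 28,28,28,28,28,28,28,28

steps = 5; useful = 40; efficiency = 40/40 = 1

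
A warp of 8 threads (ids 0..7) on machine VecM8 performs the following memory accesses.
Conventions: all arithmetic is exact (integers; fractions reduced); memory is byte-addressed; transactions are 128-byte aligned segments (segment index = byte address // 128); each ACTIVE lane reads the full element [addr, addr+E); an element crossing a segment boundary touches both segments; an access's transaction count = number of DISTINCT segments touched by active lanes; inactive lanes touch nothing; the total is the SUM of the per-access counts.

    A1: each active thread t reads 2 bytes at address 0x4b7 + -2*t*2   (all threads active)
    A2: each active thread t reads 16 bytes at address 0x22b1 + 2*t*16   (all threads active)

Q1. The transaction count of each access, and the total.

A1: 1 transaction
A2: 3 transactions

Answer: 1,3; total 4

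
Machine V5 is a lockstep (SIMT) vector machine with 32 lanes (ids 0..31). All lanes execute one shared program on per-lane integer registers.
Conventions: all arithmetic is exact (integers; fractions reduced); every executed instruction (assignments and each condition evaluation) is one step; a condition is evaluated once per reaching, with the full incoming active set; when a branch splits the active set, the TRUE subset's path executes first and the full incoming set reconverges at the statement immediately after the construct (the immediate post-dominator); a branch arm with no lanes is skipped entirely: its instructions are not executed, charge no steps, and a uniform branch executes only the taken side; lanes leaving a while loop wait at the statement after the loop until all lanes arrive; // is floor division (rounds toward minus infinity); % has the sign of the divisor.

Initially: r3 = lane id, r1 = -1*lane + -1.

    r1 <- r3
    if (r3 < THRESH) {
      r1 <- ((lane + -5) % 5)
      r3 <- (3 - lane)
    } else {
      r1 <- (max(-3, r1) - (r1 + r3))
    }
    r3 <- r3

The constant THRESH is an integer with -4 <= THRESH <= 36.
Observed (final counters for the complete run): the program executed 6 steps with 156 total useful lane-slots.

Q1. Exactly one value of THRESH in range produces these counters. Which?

Answer: THRESH = 28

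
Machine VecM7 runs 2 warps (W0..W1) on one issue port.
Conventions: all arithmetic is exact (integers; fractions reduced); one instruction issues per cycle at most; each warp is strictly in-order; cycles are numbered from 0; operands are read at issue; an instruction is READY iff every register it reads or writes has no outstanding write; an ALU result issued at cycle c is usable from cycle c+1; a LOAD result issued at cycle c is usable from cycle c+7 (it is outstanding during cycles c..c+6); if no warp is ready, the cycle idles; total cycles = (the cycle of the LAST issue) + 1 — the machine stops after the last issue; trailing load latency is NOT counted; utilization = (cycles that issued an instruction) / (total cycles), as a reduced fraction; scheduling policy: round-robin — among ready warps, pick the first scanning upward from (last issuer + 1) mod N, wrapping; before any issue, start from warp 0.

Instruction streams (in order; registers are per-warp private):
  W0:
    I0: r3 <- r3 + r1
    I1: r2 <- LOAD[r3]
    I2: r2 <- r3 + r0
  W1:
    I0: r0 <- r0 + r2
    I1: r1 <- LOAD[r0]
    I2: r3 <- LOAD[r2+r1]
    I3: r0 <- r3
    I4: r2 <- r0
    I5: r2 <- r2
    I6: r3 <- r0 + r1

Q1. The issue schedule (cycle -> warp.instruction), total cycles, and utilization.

cycle 0: W0.I0
cycle 1: W1.I0
cycle 2: W0.I1
cycle 3: W1.I1
cycle 4: idle
cycle 5: idle
cycle 6: idle
cycle 7: idle
cycle 8: idle
cycle 9: W0.I2
cycle 10: W1.I2
cycle 11: idle
cycle 12: idle
cycle 13: idle
cycle 14: idle
cycle 15: idle
cycle 16: idle
cycle 17: W1.I3
cycle 18: W1.I4
cycle 19: W1.I5
cycle 20: W1.I6

Answer: 21 cycles, utilization 10/21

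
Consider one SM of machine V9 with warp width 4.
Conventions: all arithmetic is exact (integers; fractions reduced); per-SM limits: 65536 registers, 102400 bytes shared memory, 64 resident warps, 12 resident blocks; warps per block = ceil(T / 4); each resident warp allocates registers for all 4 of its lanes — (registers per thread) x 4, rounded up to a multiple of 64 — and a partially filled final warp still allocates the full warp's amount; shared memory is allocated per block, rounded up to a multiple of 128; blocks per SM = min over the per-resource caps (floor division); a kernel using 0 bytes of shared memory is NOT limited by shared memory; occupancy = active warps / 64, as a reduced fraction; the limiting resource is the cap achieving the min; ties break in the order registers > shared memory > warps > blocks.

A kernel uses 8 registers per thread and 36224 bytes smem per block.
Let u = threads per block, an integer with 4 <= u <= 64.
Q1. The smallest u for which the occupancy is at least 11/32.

Answer: u = 41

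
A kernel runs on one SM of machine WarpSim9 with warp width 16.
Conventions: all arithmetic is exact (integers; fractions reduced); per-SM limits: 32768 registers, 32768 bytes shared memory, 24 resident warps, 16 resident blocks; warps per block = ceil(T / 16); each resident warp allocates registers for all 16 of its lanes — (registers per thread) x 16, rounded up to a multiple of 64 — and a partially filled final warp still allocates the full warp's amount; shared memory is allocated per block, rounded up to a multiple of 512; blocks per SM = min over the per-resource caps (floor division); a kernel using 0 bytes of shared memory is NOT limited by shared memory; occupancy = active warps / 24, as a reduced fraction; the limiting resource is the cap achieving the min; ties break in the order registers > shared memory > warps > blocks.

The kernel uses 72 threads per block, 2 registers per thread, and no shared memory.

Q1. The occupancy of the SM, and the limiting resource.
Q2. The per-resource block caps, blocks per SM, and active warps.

Answer: occupancy 5/6, limited by warps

registers: 102 blocks
shared memory: no limit (kernel uses none)
warps: 4 blocks
blocks: 16 blocks

Answer: 4 blocks, 20 active warps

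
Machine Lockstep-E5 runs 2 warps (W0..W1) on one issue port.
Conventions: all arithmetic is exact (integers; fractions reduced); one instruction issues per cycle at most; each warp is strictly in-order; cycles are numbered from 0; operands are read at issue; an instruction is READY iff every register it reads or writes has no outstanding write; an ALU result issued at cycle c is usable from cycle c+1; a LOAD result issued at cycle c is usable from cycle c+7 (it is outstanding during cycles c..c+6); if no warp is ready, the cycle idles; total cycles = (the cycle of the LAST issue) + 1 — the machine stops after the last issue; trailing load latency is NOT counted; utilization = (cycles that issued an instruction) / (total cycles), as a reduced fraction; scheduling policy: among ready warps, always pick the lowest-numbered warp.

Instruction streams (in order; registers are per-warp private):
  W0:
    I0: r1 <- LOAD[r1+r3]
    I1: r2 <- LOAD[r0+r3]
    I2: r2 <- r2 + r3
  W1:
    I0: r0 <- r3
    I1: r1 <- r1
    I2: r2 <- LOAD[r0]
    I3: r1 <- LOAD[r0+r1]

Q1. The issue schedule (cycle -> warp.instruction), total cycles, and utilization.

cycle 0: W0.I0
cycle 1: W0.I1
cycle 2: W1.I0
cycle 3: W1.I1
cycle 4: W1.I2
cycle 5: W1.I3
cycle 6: idle
cycle 7: idle
cycle 8: W0.I2

Answer: 9 cycles, utilization 7/9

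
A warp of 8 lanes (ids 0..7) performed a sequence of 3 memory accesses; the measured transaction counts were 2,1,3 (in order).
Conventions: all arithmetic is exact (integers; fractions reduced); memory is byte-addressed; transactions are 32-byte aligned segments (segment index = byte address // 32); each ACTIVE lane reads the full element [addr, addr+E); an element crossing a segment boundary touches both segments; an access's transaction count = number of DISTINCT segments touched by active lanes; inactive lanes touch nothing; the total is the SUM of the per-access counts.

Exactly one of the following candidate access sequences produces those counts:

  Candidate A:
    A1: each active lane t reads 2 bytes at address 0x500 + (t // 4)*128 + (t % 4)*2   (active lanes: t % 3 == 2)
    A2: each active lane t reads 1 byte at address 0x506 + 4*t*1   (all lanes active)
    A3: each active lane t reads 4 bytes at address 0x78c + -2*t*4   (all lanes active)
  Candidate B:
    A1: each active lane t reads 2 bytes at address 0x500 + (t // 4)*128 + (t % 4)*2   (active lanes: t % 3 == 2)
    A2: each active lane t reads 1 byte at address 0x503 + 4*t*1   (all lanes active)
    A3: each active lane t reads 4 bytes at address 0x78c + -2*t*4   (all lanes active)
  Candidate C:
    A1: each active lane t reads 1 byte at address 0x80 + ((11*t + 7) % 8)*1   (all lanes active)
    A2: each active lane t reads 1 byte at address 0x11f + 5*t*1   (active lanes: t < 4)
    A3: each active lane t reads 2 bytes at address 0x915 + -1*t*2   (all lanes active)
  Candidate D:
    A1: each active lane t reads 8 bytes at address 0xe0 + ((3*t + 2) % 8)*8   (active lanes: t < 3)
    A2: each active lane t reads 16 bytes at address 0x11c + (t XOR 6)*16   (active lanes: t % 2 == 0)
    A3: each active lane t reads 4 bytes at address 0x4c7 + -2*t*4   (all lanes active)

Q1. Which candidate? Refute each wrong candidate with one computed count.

A: A2 gives 2 transactions, not 1
C: A1 gives 1 transaction, not 2
D: A2 gives 5 transactions, not 1
B: all counts match (2,1,3)

Answer: B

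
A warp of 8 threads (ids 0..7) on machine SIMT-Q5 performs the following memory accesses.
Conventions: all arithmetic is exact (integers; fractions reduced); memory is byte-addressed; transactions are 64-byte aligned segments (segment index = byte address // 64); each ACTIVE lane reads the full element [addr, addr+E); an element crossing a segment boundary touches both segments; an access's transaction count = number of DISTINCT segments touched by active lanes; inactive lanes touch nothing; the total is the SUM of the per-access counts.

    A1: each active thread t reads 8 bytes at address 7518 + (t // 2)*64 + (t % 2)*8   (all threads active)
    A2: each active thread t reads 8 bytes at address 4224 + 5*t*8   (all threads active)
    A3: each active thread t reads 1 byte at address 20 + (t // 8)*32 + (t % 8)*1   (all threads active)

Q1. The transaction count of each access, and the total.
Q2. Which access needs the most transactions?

A1: 4 transactions
A2: 5 transactions
A3: 1 transaction

Answer: 4,5,1; total 10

Answer: A2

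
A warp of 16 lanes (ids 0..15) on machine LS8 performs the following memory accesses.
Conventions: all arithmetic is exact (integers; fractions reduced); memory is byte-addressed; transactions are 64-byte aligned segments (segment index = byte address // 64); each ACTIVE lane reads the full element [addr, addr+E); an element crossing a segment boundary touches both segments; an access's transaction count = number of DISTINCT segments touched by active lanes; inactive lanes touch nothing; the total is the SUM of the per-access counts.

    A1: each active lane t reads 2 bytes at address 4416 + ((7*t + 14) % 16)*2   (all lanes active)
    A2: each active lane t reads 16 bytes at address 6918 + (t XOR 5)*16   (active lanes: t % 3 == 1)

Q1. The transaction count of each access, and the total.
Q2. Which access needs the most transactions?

A1: 1 transaction
A2: 5 transactions

Answer: 1,5; total 6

Answer: A2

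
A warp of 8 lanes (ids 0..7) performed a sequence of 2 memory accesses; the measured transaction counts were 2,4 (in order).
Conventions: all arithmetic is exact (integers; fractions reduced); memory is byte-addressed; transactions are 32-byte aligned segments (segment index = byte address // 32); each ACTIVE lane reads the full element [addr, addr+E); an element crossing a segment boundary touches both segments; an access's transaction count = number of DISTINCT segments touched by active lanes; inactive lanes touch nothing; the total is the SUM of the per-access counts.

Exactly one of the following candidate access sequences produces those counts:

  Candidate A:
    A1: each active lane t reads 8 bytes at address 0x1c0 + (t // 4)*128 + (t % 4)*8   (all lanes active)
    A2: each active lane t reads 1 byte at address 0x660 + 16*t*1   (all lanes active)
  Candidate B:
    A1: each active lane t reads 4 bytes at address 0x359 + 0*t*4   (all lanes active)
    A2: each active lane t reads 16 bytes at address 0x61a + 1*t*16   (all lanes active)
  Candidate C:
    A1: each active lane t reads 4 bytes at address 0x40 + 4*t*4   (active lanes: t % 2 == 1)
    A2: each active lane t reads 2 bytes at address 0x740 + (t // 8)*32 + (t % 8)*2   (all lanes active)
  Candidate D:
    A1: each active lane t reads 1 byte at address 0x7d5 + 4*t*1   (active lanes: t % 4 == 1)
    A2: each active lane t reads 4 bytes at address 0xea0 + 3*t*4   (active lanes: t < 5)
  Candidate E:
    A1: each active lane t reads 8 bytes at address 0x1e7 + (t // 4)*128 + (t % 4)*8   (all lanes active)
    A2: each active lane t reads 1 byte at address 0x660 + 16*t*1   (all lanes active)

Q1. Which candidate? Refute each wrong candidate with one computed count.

B: A1 gives 1 transaction, not 2
C: A1 gives 4 transactions, not 2
D: A2 gives 2 transactions, not 4
E: A1 gives 4 transactions, not 2
A: all counts match (2,4)

Answer: A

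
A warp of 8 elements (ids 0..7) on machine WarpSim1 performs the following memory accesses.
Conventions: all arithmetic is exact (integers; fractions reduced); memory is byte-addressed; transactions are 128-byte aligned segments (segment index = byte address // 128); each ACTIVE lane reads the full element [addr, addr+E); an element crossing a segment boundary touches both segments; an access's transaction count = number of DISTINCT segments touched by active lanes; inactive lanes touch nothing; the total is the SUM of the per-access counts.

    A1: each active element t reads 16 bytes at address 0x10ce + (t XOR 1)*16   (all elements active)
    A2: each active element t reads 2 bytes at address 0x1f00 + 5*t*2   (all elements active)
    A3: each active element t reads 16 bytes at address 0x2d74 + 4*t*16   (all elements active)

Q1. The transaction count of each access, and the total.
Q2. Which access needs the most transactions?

A1: 2 transactions
A2: 1 transaction
A3: 5 transactions

Answer: 2,1,5; total 8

Answer: A3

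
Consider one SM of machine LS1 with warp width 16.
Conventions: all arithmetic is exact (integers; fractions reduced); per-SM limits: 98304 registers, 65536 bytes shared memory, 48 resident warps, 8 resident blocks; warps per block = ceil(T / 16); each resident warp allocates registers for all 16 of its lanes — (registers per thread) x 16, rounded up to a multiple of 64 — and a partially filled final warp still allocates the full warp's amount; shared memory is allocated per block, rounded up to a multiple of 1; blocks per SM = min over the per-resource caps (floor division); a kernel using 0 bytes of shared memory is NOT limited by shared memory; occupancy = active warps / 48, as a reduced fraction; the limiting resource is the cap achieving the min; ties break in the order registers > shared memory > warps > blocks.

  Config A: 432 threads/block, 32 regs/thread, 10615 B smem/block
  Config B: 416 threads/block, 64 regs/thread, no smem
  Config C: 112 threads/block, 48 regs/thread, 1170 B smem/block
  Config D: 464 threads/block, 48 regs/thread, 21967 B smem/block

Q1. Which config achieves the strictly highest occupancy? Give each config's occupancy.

occupancies: A 9/16, B 13/24, C 7/8, D 29/48

Answer: C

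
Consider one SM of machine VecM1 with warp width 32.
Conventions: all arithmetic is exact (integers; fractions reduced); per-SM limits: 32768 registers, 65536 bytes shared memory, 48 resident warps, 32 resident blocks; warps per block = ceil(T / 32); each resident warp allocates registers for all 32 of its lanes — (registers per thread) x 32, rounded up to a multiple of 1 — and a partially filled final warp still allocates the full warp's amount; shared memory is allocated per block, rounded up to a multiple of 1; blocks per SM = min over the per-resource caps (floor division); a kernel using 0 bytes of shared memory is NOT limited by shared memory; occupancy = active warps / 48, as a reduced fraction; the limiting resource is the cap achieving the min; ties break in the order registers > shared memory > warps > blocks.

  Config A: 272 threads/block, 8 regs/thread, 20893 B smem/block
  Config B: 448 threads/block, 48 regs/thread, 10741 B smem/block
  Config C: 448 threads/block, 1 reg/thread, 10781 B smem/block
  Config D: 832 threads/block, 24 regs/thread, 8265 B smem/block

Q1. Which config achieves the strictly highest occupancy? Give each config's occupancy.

occupancies: A 9/16, B 7/24, C 7/8, D 13/24

Answer: C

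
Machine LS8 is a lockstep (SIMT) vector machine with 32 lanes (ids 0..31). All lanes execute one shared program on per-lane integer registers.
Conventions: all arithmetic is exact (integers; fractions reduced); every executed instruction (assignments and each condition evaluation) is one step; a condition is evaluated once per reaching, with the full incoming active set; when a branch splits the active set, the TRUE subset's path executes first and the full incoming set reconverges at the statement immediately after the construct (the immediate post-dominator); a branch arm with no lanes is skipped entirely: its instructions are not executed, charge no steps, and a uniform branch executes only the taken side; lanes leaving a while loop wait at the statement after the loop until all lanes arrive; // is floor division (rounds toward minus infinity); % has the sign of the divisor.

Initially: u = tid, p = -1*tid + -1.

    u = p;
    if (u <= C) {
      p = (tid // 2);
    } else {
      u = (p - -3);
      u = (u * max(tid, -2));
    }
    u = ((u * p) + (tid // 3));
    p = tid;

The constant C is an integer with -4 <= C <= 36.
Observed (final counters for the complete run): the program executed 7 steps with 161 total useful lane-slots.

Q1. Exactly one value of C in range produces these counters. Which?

Answer: C = -2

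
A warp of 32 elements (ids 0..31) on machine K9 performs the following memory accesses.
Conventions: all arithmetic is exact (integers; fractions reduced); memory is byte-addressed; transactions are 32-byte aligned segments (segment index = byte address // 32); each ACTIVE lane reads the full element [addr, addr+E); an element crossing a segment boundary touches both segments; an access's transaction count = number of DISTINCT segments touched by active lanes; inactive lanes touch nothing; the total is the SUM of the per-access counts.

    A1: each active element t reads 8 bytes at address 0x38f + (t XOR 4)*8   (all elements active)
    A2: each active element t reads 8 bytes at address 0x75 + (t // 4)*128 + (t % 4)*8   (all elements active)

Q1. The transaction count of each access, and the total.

A1: 9 transactions
A2: 16 transactions

Answer: 9,16; total 25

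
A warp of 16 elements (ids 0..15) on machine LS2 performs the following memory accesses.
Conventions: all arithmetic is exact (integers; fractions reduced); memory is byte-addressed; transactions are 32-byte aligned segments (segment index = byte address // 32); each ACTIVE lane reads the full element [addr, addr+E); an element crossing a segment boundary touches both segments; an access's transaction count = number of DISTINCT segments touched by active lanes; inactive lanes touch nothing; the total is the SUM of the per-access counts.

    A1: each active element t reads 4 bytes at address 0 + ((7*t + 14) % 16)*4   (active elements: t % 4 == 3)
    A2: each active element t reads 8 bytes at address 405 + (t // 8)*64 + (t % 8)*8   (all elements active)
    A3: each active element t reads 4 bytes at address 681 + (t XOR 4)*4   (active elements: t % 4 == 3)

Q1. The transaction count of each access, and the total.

A1: 2 transactions
A2: 5 transactions
A3: 3 transactions

Answer: 2,5,3; total 10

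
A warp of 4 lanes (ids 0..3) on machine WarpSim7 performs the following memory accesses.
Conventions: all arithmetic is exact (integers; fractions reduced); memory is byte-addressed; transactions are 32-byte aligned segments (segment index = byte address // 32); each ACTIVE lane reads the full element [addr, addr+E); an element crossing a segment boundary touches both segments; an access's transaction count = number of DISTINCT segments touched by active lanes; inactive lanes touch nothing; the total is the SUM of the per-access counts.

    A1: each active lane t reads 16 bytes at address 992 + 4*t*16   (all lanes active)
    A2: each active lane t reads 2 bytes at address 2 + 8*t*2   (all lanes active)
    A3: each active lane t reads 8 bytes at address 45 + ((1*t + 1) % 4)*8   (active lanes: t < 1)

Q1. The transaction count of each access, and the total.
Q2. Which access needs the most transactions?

A1: 4 transactions
A2: 2 transactions
A3: 1 transaction

Answer: 4,2,1; total 7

Answer: A1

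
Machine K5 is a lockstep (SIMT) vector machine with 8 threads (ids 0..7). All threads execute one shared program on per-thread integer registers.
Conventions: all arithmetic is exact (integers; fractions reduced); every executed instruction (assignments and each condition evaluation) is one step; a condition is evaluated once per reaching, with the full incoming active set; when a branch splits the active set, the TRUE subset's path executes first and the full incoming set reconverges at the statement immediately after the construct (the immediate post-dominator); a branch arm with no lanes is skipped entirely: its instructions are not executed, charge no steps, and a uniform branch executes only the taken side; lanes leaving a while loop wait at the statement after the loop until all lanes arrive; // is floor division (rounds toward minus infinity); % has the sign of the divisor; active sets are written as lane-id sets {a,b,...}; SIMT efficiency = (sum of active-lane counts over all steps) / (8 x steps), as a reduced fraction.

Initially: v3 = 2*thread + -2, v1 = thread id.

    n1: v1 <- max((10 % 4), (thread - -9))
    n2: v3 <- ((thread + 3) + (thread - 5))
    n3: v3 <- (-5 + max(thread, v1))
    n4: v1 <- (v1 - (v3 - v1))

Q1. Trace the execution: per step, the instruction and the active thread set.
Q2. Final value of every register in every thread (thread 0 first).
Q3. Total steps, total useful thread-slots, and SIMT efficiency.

step 0: v1 <- max((10 % 4), (thread - -9)) {0,1,2,3,4,5,6,7}
step 1: v3 <- ((thread + 3) + (thread - 5)) {0,1,2,3,4,5,6,7}
step 2: v3 <- (-5 + max(thread, v1)) {0,1,2,3,4,5,6,7}
step 3: v1 <- (v1 - (v3 - v1))       {0,1,2,3,4,5,6,7}

Answer: 4 steps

v3: 4,5,6,7,8,9,10,11
v1: 14,15,16,17,18,19,20,21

steps = 4; useful = 32; efficiency = 32/32 = 1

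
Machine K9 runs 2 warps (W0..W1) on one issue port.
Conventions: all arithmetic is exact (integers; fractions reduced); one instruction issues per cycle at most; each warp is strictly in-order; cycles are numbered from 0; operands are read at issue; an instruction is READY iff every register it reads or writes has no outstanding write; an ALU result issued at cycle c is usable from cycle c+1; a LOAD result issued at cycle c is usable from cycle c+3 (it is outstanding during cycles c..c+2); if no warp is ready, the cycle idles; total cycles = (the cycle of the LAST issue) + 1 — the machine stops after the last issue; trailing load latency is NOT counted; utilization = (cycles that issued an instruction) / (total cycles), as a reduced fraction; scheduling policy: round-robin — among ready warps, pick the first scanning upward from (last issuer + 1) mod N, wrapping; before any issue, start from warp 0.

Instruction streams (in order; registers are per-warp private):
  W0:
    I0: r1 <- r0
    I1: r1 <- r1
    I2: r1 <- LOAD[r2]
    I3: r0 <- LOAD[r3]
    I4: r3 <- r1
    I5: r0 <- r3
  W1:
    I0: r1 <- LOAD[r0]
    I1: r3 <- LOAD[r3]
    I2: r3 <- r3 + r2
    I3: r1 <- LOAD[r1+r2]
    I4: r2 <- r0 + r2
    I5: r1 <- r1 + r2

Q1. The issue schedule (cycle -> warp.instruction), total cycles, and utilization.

cycle 0: W0.I0
cycle 1: W1.I0
cycle 2: W0.I1
cycle 3: W1.I1
cycle 4: W0.I2
cycle 5: W0.I3
cycle 6: W1.I2
cycle 7: W0.I4
cycle 8: W1.I3
cycle 9: W0.I5
cycle 10: W1.I4
cycle 11: W1.I5

Answer: 12 cycles, utilization 1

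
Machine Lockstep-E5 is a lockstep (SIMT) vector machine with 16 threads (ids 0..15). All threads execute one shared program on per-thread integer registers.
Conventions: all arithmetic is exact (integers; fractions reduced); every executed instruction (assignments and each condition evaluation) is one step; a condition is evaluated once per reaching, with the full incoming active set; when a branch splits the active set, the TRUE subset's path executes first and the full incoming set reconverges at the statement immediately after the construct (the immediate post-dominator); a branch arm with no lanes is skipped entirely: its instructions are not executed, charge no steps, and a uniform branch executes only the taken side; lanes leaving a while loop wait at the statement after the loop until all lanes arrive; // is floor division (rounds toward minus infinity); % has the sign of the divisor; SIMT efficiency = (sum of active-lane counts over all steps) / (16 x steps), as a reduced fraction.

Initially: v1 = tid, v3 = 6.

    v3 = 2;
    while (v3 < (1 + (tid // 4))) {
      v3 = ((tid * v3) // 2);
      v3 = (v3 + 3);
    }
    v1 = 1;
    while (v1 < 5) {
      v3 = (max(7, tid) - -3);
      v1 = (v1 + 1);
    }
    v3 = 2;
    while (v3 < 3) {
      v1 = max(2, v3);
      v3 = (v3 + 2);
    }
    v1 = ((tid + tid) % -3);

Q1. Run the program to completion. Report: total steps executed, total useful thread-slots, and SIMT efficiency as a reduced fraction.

Answer: 25 steps, 376 useful, 47/50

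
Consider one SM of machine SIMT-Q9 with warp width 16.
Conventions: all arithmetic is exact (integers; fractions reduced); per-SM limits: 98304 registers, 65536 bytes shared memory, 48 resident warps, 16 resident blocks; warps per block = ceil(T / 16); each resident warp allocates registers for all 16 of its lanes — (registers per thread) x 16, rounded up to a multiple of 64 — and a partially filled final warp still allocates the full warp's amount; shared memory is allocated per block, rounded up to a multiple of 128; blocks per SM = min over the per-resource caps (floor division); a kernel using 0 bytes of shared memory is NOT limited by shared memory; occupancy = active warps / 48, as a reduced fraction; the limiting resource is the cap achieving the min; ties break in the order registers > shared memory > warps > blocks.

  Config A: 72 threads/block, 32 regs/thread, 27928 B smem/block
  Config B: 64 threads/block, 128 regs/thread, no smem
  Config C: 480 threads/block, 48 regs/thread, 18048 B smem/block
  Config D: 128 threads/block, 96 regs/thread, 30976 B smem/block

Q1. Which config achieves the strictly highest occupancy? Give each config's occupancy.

occupancies: A 5/24, B 1, C 5/8, D 1/3

Answer: B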